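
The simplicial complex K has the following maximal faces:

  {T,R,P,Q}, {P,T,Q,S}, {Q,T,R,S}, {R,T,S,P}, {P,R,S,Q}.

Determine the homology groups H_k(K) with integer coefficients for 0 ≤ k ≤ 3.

K has 5 vertices, 10 edges, 10 triangles, 5 3-simplices.
rank ∂_0 = 0, rank ∂_1 = 4 ⇒ b_0 = 5 − 0 − 4 = 1; all invariant factors of ∂_1 are 1 so no torsion. So H_0 = Z.
rank ∂_1 = 4, rank ∂_2 = 6 ⇒ b_1 = 10 − 4 − 6 = 0; all invariant factors of ∂_2 are 1 so no torsion. So H_1 = 0.
rank ∂_2 = 6, rank ∂_3 = 4 ⇒ b_2 = 10 − 6 − 4 = 0; all invariant factors of ∂_3 are 1 so no torsion. So H_2 = 0.
rank ∂_3 = 4, rank ∂_4 = 0 ⇒ b_3 = 5 − 4 − 0 = 1. So H_3 = Z.

H_0 = Z,  H_1 = 0,  H_2 = 0,  H_3 = Z.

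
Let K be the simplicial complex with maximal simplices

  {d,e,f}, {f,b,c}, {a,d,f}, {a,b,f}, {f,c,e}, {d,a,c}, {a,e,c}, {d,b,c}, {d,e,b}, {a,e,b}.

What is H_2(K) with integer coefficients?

H_2 ≅ 0.

Fix the vertex order a < b < c < d < e < f and write every simplex with vertices in increasing order. Then dim K = 2 and the simplices of K are:

  0-simplices (6): a, b, c, d, e, f
  1-simplices (15): ab, ac, ad, ae, af, bc, bd, be, bf, cd, ce, cf, de, df, ef
  2-simplices (10): abe, abf, acd, ace, adf, bcd, bcf, bde, cef, def

giving chain groups C_0 ≅ Z^6, C_1 ≅ Z^15, C_2 ≅ Z^10.

∂_1: C_1 → C_0 maps an edge to its endpoints' difference, ∂[p,q] = q − p. For instance
  ∂bc = c − b.
As a 6×15 matrix over Z this has rank 5, with invariant factors (1,1,1,1,1).

∂_2: C_2 → C_1 sends each 2-simplex [p,q,r] to [q,r] − [p,r] + [p,q]. For instance
  ∂cef = ef − cf + ce,
  ∂bcd = cd − bd + bc.
The 15×10 boundary matrix has rank 10 and Smith normal form diag(1,1,1,1,1,1,1,1,1,2).

Reading off H_k = ker ∂_k / im ∂_{k+1}:

  H_2: rank ker ∂_2 − rank ∂_3 = (10 − 10) − 0 = 0, and there is no ∂_3, so H_2 = 0.

(K is a triangulation of the real projective plane RP^2.)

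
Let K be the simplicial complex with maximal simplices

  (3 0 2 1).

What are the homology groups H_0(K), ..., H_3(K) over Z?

H_0 = Z,  H_1 = 0,  H_2 = 0,  H_3 = 0.

Take the total order 0 < 1 < 2 < 3 on the vertex set. Then K (dimension 3) consists of the simplices:

  0-simplices (4): [0], [1], [2], [3]
  1-simplices (6): [0,1], [0,2], [0,3], [1,2], [1,3], [2,3]
  2-simplices (4): [0,1,2], [0,1,3], [0,2,3], [1,2,3]
  3-simplices (1): [0,1,2,3]

so the chain groups are C_0 ≅ Z^4, C_1 ≅ Z^6, C_2 ≅ Z^4, C_3 ≅ Z^1.

Boundary ∂_1: C_1 → C_0 maps an edge to its endpoints' difference, ∂[p,q] = q − p. For instance
  ∂[0,1] = [1] − [0].
The 4×6 boundary matrix has rank 3 and Smith normal form diag(1,1,1).

∂_2: C_2 → C_1 sends each 2-simplex [p,q,r] to [q,r] − [p,r] + [p,q]. For instance
  ∂[1,2,3] = [2,3] − [1,3] + [1,2],
  ∂[0,1,3] = [1,3] − [0,3] + [0,1].
As a 6×4 matrix over Z this has rank 3, with invariant factors (1,1,1).

∂_3: C_3 → C_2 sends each 3-simplex σ to the alternating sum Σ_i (−1)^i (σ with its i-th vertex removed). For instance
  ∂[0,1,2,3] = [1,2,3] − [0,2,3] + [0,1,3] − [0,1,2].
The 4×1 boundary matrix has rank 1 and Smith normal form diag(1).

Computing H_k = (kernel of ∂_k) / (image of ∂_{k+1}):

  H_0: rank C_0 − rank ∂_1 = 4 − 3 = 1, and the invariant factors of ∂_1 are all 1, so H_0 ≅ Z.
  H_1: rank ker ∂_1 − rank ∂_2 = (6 − 3) − 3 = 0, and the invariant factors of ∂_2 are all 1, so H_1 ≅ 0.
  H_2: rank ker ∂_2 − rank ∂_3 = (4 − 3) − 1 = 0, and the invariant factors of ∂_3 are all 1, so H_2 ≅ 0.
  H_3: rank ker ∂_3 − rank ∂_4 = (1 − 1) − 0 = 0, and there is no ∂_4, so H_3 ≅ 0.

As a check, the Euler characteristic is 4 − 6 + 4 − 1 = 1, which agrees with 1 − 0 + 0 − 0 = 1.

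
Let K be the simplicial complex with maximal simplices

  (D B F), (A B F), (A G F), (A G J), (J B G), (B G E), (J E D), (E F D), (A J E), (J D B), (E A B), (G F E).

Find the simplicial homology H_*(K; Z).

H_0 = Z,  H_1 = Z/2,  H_2 = 0.

Fix the vertex order A < B < D < E < F < G < J and write every simplex with vertices in increasing order. Then dim K = 2 and the simplices of K are:

  0-simplices (7): A, B, D, E, F, G, J
  1-simplices (18): AB, AE, AF, AG, AJ, BD, BE, BF, BG, BJ, DE, DF, DJ, EF, EG, EJ, FG, GJ
  2-simplices (12): ABE, ABF, AEJ, AFG, AGJ, BDF, BDJ, BEG, BGJ, DEF, DEJ, EFG

so the chain groups are C_0 ≅ Z^7, C_1 ≅ Z^18, C_2 ≅ Z^12.

The boundary map ∂_1: C_1 → C_0 sends each edge [p,q] (with p < q) to q − p. For instance
  ∂DF = F − D.
The resulting 7×18 matrix has rank 6, and its Smith normal form has invariant factors (1,1,1,1,1,1).

Boundary ∂_2: C_2 → C_1 maps a triangle to the signed sum of its edges. For instance
  ∂DEF = EF − DF + DE,
  ∂AFG = FG − AG + AF.
As a 18×12 matrix over Z this has rank 12, with invariant factors (1,1,1,1,1,1,1,1,1,1,1,2).

Now H_k = ker ∂_k / im ∂_{k+1}, so:

  H_0: rank C_0 − rank ∂_1 = 7 − 6 = 1, and the invariant factors of ∂_1 are all 1, so H_0 = Z.
  H_1: rank ker ∂_1 − rank ∂_2 = (18 − 6) − 12 = 0, and ∂_2 has invariant factor 2 > 1, so H_1 = Z/2.
  H_2: rank ker ∂_2 − rank ∂_3 = (12 − 12) − 0 = 0, and there is no ∂_3, so H_2 = 0.

As a check, the Euler characteristic is 7 − 18 + 12 = 1, which agrees with 1 − 0 + 0 = 1.
(K is a triangulation of the real projective plane RP^2.)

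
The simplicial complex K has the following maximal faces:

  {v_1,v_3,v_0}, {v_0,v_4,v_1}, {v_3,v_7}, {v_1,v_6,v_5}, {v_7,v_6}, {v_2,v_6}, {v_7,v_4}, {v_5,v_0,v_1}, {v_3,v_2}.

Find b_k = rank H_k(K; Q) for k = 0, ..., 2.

b_0 = 1, b_1 = 3, b_2 = 0.

Fix the vertex order v_0 < v_1 < v_2 < v_3 < v_4 < v_5 < v_6 < v_7 and write every simplex with vertices in increasing order. Then dim K = 2 and the simplices of K are:

  0-simplices (8): [v_0], [v_1], [v_2], [v_3], [v_4], [v_5], [v_6], [v_7]
  1-simplices (14): [v_0,v_1], [v_0,v_3], [v_0,v_4], [v_0,v_5], [v_1,v_3], [v_1,v_4], [v_1,v_5], [v_1,v_6], [v_2,v_3], [v_2,v_6], [v_3,v_7], [v_4,v_7], [v_5,v_6], [v_6,v_7]
  2-simplices (4): [v_0,v_1,v_3], [v_0,v_1,v_4], [v_0,v_1,v_5], [v_1,v_5,v_6]

Hence C_0 ≅ Z^8, C_1 ≅ Z^14, C_2 ≅ Z^4.

∂_1: C_1 → C_0 is given by ∂[p,q] = [q] − [p]. For instance
  ∂[v_6,v_7] = [v_7] − [v_6].
As a 8×14 matrix over Z this has rank 7, with invariant factors (1,1,1,1,1,1,1).

∂_2: C_2 → C_1 sends each 2-simplex [p,q,r] to [q,r] − [p,r] + [p,q]. For instance
  ∂[v_0,v_1,v_5] = [v_1,v_5] − [v_0,v_5] + [v_0,v_1],
  ∂[v_1,v_5,v_6] = [v_5,v_6] − [v_1,v_6] + [v_1,v_5].
This gives a 14×4 integer matrix of rank 4; reducing to Smith normal form yields diagonal entries (1,1,1,1).

Reading off H_k = ker ∂_k / im ∂_{k+1}:

  H_0: rank C_0 − rank ∂_1 = 8 − 7 = 1, and the invariant factors of ∂_1 are all 1, so H_0 = Z.
  H_1: rank ker ∂_1 − rank ∂_2 = (14 − 7) − 4 = 3, and the invariant factors of ∂_2 are all 1, so H_1 = Z^3.
  H_2: rank ker ∂_2 − rank ∂_3 = (4 − 4) − 0 = 0, and there is no ∂_3, so H_2 = 0.

Hence the Betti numbers are b_0 = 1, b_1 = 3, b_2 = 0.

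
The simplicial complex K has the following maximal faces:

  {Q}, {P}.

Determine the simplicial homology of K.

Take the total order P < Q on the vertex set. Then K (dimension 0) consists of the simplices:

  0-simplices (2): P, Q

Hence C_0 ≅ Z^2.

Now H_k = ker ∂_k / im ∂_{k+1}, so:

  H_0: rank C_0 − rank ∂_1 = 2 − 0 = 2, and there is no ∂_1, so H_0 = Z^2.

H_0 ≅ Z^2.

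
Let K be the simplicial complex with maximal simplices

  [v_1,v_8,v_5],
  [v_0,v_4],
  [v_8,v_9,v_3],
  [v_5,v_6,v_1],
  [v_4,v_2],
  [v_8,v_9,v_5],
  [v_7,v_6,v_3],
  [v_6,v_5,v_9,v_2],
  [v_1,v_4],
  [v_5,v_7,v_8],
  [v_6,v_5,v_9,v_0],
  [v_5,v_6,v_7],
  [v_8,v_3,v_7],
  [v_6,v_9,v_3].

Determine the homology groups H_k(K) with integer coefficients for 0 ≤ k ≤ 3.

Take the total order v_0 < v_1 < v_2 < v_3 < v_4 < v_5 < v_6 < v_7 < v_8 < v_9 on the vertex set. Then K (dimension 3) consists of the simplices:

  0-simplices (10): [v_0], [v_1], [v_2], [v_3], [v_4], [v_5], [v_6], [v_7], [v_8], [v_9]
  1-simplices (24): (24 of them)
  2-simplices (16): (16 of them)
  3-simplices (2): [v_0,v_5,v_6,v_9], [v_2,v_5,v_6,v_9]

giving chain groups C_0 ≅ Z^10, C_1 ≅ Z^24, C_2 ≅ Z^16, C_3 ≅ Z^2.

Boundary ∂_1: C_1 → C_0 maps an edge to its endpoints' difference, ∂[p,q] = q − p.
The resulting 10×24 matrix has rank 9, and its Smith normal form has invariant factors (1,1,1,1,1,1,1,1,1).

Boundary ∂_2: C_2 → C_1 sends each 2-simplex [p,q,r] to [q,r] − [p,r] + [p,q]. For instance
  ∂[v_2,v_5,v_6] = [v_5,v_6] − [v_2,v_6] + [v_2,v_5],
  ∂[v_3,v_6,v_7] = [v_6,v_7] − [v_3,v_7] + [v_3,v_6].
As a 24×16 matrix over Z this has rank 13, with invariant factors (1,1,1,1,1,1,1,1,1,1,1,1,1).

The boundary map ∂_3: C_3 → C_2 sends each 3-simplex σ to the alternating sum Σ_i (−1)^i (σ with its i-th vertex removed). For instance
  ∂[v_0,v_5,v_6,v_9] = [v_5,v_6,v_9] − [v_0,v_6,v_9] + [v_0,v_5,v_9] − [v_0,v_5,v_6],
  ∂[v_2,v_5,v_6,v_9] = [v_5,v_6,v_9] − [v_2,v_6,v_9] + [v_2,v_5,v_9] − [v_2,v_5,v_6].
This gives a 16×2 integer matrix of rank 2; reducing to Smith normal form yields diagonal entries (1,1).

Computing H_k = (kernel of ∂_k) / (image of ∂_{k+1}):

  H_0: rank C_0 − rank ∂_1 = 10 − 9 = 1, and the invariant factors of ∂_1 are all 1, so H_0 ≅ Z.
  H_1: rank ker ∂_1 − rank ∂_2 = (24 − 9) − 13 = 2, and the invariant factors of ∂_2 are all 1, so H_1 ≅ Z^2.
  H_2: rank ker ∂_2 − rank ∂_3 = (16 − 13) − 2 = 1, and the invariant factors of ∂_3 are all 1, so H_2 ≅ Z.
  H_3: rank ker ∂_3 − rank ∂_4 = (2 − 2) − 0 = 0, and there is no ∂_4, so H_3 ≅ 0.

As a check, the Euler characteristic is 10 − 24 + 16 − 2 = 0, which agrees with 1 − 2 + 1 − 0 = 0.

H_0 = Z,  H_1 = Z^2,  H_2 = Z,  H_3 = 0.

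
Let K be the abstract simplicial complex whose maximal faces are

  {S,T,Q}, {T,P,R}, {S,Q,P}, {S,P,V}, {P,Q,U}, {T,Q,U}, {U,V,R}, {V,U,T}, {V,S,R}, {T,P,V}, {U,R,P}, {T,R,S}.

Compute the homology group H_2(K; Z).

H_2 ≅ 0.

K has 7 vertices, 18 edges, 12 triangles.
rank ∂_2 = 12, rank ∂_3 = 0 ⇒ b_2 = 12 − 12 − 0 = 0. So H_2 = 0.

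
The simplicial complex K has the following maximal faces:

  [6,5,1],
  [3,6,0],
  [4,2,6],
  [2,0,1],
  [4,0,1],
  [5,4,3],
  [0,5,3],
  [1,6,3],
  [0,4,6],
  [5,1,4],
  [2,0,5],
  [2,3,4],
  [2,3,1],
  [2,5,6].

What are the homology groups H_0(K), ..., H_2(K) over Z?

H_0 = Z,  H_1 = Z^2,  H_2 = Z.

We work with the vertex ordering 0 < 1 < 2 < 3 < 4 < 5 < 6. The simplices of K, each written with vertices in increasing order, are:

  0-simplices (7): [0], [1], [2], [3], [4], [5], [6]
  1-simplices (21): [0,1], [0,2], [0,3], [0,4], [0,5], [0,6], [1,2], [1,3], [1,4], [1,5], [1,6], [2,3], [2,4], [2,5], [2,6], [3,4], [3,5], [3,6], [4,5], [4,6], [5,6]
  2-simplices (14): [0,1,2], [0,1,4], [0,2,5], [0,3,5], [0,3,6], [0,4,6], [1,2,3], [1,3,6], [1,4,5], [1,5,6], [2,3,4], [2,4,6], [2,5,6], [3,4,5]

Hence C_0 ≅ Z^7, C_1 ≅ Z^21, C_2 ≅ Z^14.

Boundary ∂_1: C_1 → C_0 is given by ∂[p,q] = [q] − [p]. For instance
  ∂[0,4] = [4] − [0].
This gives a 7×21 integer matrix of rank 6; reducing to Smith normal form yields diagonal entries (1,1,1,1,1,1).

∂_2: C_2 → C_1 maps a triangle to the signed sum of its edges. For instance
  ∂[2,5,6] = [5,6] − [2,6] + [2,5],
  ∂[1,4,5] = [4,5] − [1,5] + [1,4].
This gives a 21×14 integer matrix of rank 13; reducing to Smith normal form yields diagonal entries (1,1,1,1,1,1,1,1,1,1,1,1,1).

Reading off H_k = ker ∂_k / im ∂_{k+1}:

  H_0: rank C_0 − rank ∂_1 = 7 − 6 = 1, and the invariant factors of ∂_1 are all 1, so H_0 = Z.
  H_1: rank ker ∂_1 − rank ∂_2 = (21 − 6) − 13 = 2, and the invariant factors of ∂_2 are all 1, so H_1 = Z^2.
  H_2: rank ker ∂_2 − rank ∂_3 = (14 − 13) − 0 = 1, and there is no ∂_3, so H_2 = Z.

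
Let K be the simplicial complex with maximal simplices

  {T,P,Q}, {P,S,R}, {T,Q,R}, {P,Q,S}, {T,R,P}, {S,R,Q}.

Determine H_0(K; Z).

Take the total order P < Q < R < S < T on the vertex set. Then K (dimension 2) consists of the simplices:

  0-simplices (5): P, Q, R, S, T
  1-simplices (9): PQ, PR, PS, PT, QR, QS, QT, RS, RT
  2-simplices (6): PQS, PQT, PRS, PRT, QRS, QRT

giving chain groups C_0 ≅ Z^5, C_1 ≅ Z^9, C_2 ≅ Z^6.

Boundary ∂_1: C_1 → C_0 maps an edge to its endpoints' difference, ∂[p,q] = q − p.
This gives a 5×9 integer matrix of rank 4; reducing to Smith normal form yields diagonal entries (1,1,1,1).

The boundary map ∂_2: C_2 → C_1 sends each 2-simplex [p,q,r] to [q,r] − [p,r] + [p,q]. For instance
  ∂PRS = RS − PS + PR,
  ∂QRS = RS − QS + QR.
The 9×6 boundary matrix has rank 5 and Smith normal form diag(1,1,1,1,1).

Now H_k = ker ∂_k / im ∂_{k+1}, so:

  H_0: rank C_0 − rank ∂_1 = 5 − 4 = 1, and the invariant factors of ∂_1 are all 1, so H_0 = Z.

(K is a triangulation of the 2-sphere S^2.)

H_0 = Z.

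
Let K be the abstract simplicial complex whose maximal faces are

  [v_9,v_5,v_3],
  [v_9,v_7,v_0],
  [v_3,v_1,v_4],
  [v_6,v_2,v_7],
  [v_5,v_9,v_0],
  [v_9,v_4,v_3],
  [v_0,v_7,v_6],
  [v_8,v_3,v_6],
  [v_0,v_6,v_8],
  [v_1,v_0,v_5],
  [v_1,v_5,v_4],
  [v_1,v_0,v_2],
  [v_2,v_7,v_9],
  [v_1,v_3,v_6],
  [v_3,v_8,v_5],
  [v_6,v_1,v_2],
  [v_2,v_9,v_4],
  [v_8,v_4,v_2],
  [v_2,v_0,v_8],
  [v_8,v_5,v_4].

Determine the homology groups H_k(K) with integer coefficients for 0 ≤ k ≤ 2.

H_0 = Z,  H_1 = Z ⊕ Z_2,  H_2 = 0.

We work with the vertex ordering v_0 < v_1 < v_2 < v_3 < v_4 < v_5 < v_6 < v_7 < v_8 < v_9. The simplices of K, each written with vertices in increasing order, are:

  0-simplices (10): [v_0], [v_1], [v_2], [v_3], [v_4], [v_5], [v_6], [v_7], [v_8], [v_9]
  1-simplices (30): (30 of them)
  2-simplices (20): (20 of them)

so the chain groups are C_0 ≅ Z^10, C_1 ≅ Z^30, C_2 ≅ Z^20.

Boundary ∂_1: C_1 → C_0 sends each edge [p,q] (with p < q) to q − p. For instance
  ∂[v_0,v_1] = [v_1] − [v_0].
As a 10×30 matrix over Z this has rank 9, with invariant factors (1,1,1,1,1,1,1,1,1).

The boundary map ∂_2: C_2 → C_1 sends each 2-simplex [p,q,r] to [q,r] − [p,r] + [p,q]. For instance
  ∂[v_0,v_6,v_8] = [v_6,v_8] − [v_0,v_8] + [v_0,v_6],
  ∂[v_3,v_5,v_8] = [v_5,v_8] − [v_3,v_8] + [v_3,v_5].
As a 30×20 matrix over Z this has rank 20, with invariant factors (1,1,1,1,1,1,1,1,1,1,1,1,1,1,1,1,1,1,1,2).

Reading off H_k = ker ∂_k / im ∂_{k+1}:

  H_0: rank C_0 − rank ∂_1 = 10 − 9 = 1, and the invariant factors of ∂_1 are all 1, so H_0 = Z.
  H_1: rank ker ∂_1 − rank ∂_2 = (30 − 9) − 20 = 1, and ∂_2 has invariant factor 2 > 1, so H_1 = Z ⊕ Z_2.
  H_2: rank ker ∂_2 − rank ∂_3 = (20 − 20) − 0 = 0, and there is no ∂_3, so H_2 = 0.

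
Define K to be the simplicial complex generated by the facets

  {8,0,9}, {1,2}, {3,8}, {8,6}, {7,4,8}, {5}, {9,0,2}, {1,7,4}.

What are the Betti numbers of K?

b_0 = 2, b_1 = 1, b_2 = 0.

Fix the vertex order 0 < 1 < 2 < 3 < 4 < 5 < 6 < 7 < 8 < 9 and write every simplex with vertices in increasing order. Then dim K = 2 and the simplices of K are:

  0-simplices (10): [0], [1], [2], [3], [4], [5], [6], [7], [8], [9]
  1-simplices (13): [0,2], [0,8], [0,9], [1,2], [1,4], [1,7], [2,9], [3,8], [4,7], [4,8], [6,8], [7,8], [8,9]
  2-simplices (4): [0,2,9], [0,8,9], [1,4,7], [4,7,8]

Hence C_0 ≅ Z^10, C_1 ≅ Z^13, C_2 ≅ Z^4.

Boundary ∂_1: C_1 → C_0 is given by ∂[p,q] = [q] − [p]. For instance
  ∂[0,2] = [2] − [0].
The resulting 10×13 matrix has rank 8, and its Smith normal form has invariant factors (1,1,1,1,1,1,1,1).

Boundary ∂_2: C_2 → C_1 acts by ∂[p,q,r] = [q,r] − [p,r] + [p,q]. For instance
  ∂[0,2,9] = [2,9] − [0,9] + [0,2],
  ∂[4,7,8] = [7,8] − [4,8] + [4,7].
The resulting 13×4 matrix has rank 4, and its Smith normal form has invariant factors (1,1,1,1).

Computing H_k = (kernel of ∂_k) / (image of ∂_{k+1}):

  H_0: rank C_0 − rank ∂_1 = 10 − 8 = 2, and the invariant factors of ∂_1 are all 1, so H_0 ≅ Z^2.
  H_1: rank ker ∂_1 − rank ∂_2 = (13 − 8) − 4 = 1, and the invariant factors of ∂_2 are all 1, so H_1 ≅ Z.
  H_2: rank ker ∂_2 − rank ∂_3 = (4 − 4) − 0 = 0, and there is no ∂_3, so H_2 ≅ 0.

Hence the Betti numbers are b_0 = 2, b_1 = 1, b_2 = 0.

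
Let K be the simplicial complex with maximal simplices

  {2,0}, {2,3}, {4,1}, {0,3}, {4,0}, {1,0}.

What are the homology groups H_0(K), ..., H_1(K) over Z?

Fix the vertex order 0 < 1 < 2 < 3 < 4 and write every simplex with vertices in increasing order. Then dim K = 1 and the simplices of K are:

  0-simplices (5): [0], [1], [2], [3], [4]
  1-simplices (6): [0,1], [0,2], [0,3], [0,4], [1,4], [2,3]

Hence C_0 ≅ Z^5, C_1 ≅ Z^6.

Boundary ∂_1: C_1 → C_0 maps an edge to its endpoints' difference, ∂[p,q] = q − p. For instance
  ∂[1,4] = [4] − [1].
The 5×6 boundary matrix has rank 4 and Smith normal form diag(1,1,1,1).

Now H_k = ker ∂_k / im ∂_{k+1}, so:

  H_0: rank C_0 − rank ∂_1 = 5 − 4 = 1, and the invariant factors of ∂_1 are all 1, so H_0 ≅ Z.
  H_1: rank ker ∂_1 − rank ∂_2 = (6 − 4) − 0 = 2, and there is no ∂_2, so H_1 ≅ Z^2.

H_0 = Z,  H_1 = Z^2.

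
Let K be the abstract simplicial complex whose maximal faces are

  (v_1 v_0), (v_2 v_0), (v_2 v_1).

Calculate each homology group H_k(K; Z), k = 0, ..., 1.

Order the vertices as v_0 < v_1 < v_2. Listing each simplex with vertices in this order, K has dimension 1 with simplices:

  0-simplices (3): [v_0], [v_1], [v_2]
  1-simplices (3): [v_0,v_1], [v_0,v_2], [v_1,v_2]

so the chain groups are C_0 ≅ Z^3, C_1 ≅ Z^3.

The boundary map ∂_1: C_1 → C_0 is given by ∂[p,q] = [q] − [p].
This gives a 3×3 integer matrix of rank 2; reducing to Smith normal form yields diagonal entries (1,1).

Reading off H_k = ker ∂_k / im ∂_{k+1}:

  H_0: rank C_0 − rank ∂_1 = 3 − 2 = 1, and the invariant factors of ∂_1 are all 1, so H_0 ≅ Z.
  H_1: rank ker ∂_1 − rank ∂_2 = (3 − 2) − 0 = 1, and there is no ∂_2, so H_1 ≅ Z.

As a check, the Euler characteristic is 3 − 3 = 0, which agrees with 1 − 1 = 0.

H_0 = Z,  H_1 = Z.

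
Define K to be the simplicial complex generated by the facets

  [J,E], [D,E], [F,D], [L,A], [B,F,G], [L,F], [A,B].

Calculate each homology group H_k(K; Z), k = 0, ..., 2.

K has 8 vertices, 9 edges, 1 triangle.
rank ∂_0 = 0, rank ∂_1 = 7 ⇒ b_0 = 8 − 0 − 7 = 1; all invariant factors of ∂_1 are 1 so no torsion. So H_0 = Z.
rank ∂_1 = 7, rank ∂_2 = 1 ⇒ b_1 = 9 − 7 − 1 = 1; all invariant factors of ∂_2 are 1 so no torsion. So H_1 = Z.
rank ∂_2 = 1, rank ∂_3 = 0 ⇒ b_2 = 1 − 1 − 0 = 0. So H_2 = 0.

H_0 = Z,  H_1 = Z,  H_2 = 0.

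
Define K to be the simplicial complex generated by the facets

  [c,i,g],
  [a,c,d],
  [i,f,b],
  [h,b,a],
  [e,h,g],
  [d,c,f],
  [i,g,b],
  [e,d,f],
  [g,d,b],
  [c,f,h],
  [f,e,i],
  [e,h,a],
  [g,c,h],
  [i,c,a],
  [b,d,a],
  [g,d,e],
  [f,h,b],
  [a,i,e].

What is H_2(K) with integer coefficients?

H_2 = Z.

Order the vertices as a < b < c < d < e < f < g < h < i. Listing each simplex with vertices in this order, K has dimension 2 with simplices:

  0-simplices (9): a, b, c, d, e, f, g, h, i
  1-simplices (27): ab, ac, ad, ae, ah, ai, bd, bf, bg, bh, bi, cd, cf, cg, ch, ci, de, df, dg, ef, eg, eh, ei, fh, fi, gh, gi
  2-simplices (18): abd, abh, acd, aci, aeh, aei, bdg, bfh, bfi, bgi, cdf, cfh, cgh, cgi, def, deg, efi, egh

Hence C_0 ≅ Z^9, C_1 ≅ Z^27, C_2 ≅ Z^18.

Boundary ∂_1: C_1 → C_0 is given by ∂[p,q] = [q] − [p].
The resulting 9×27 matrix has rank 8, and its Smith normal form has invariant factors (1,1,1,1,1,1,1,1).

Boundary ∂_2: C_2 → C_1 acts by ∂[p,q,r] = [q,r] − [p,r] + [p,q]. For instance
  ∂bfh = fh − bh + bf,
  ∂abd = bd − ad + ab.
The 27×18 boundary matrix has rank 17 and Smith normal form diag(1,1,1,1,1,1,1,1,1,1,1,1,1,1,1,1,1).

Reading off H_k = ker ∂_k / im ∂_{k+1}:

  H_2: rank ker ∂_2 − rank ∂_3 = (18 − 17) − 0 = 1, and there is no ∂_3, so H_2 = Z.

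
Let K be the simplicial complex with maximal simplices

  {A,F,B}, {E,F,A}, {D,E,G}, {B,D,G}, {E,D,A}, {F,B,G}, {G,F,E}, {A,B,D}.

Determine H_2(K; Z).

We work with the vertex ordering A < B < D < E < F < G. The simplices of K, each written with vertices in increasing order, are:

  0-simplices (6): A, B, D, E, F, G
  1-simplices (12): AB, AD, AE, AF, BD, BF, BG, DE, DG, EF, EG, FG
  2-simplices (8): ABD, ABF, ADE, AEF, BDG, BFG, DEG, EFG

Hence C_0 ≅ Z^6, C_1 ≅ Z^12, C_2 ≅ Z^8.

∂_1: C_1 → C_0 is given by ∂[p,q] = [q] − [p]. For instance
  ∂EF = F − E.
The 6×12 boundary matrix has rank 5 and Smith normal form diag(1,1,1,1,1).

∂_2: C_2 → C_1 maps a triangle to the signed sum of its edges. For instance
  ∂AEF = EF − AF + AE,
  ∂BDG = DG − BG + BD.
The resulting 12×8 matrix has rank 7, and its Smith normal form has invariant factors (1,1,1,1,1,1,1).

Computing H_k = (kernel of ∂_k) / (image of ∂_{k+1}):

  H_2: rank ker ∂_2 − rank ∂_3 = (8 − 7) − 0 = 1, and there is no ∂_3, so H_2 ≅ Z.

H_2 = Z.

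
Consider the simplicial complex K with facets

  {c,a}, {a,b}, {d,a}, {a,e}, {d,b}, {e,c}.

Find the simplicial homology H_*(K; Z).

Fix the vertex order a < b < c < d < e and write every simplex with vertices in increasing order. Then dim K = 1 and the simplices of K are:

  0-simplices (5): a, b, c, d, e
  1-simplices (6): ab, ac, ad, ae, bd, ce

Hence C_0 ≅ Z^5, C_1 ≅ Z^6.

The boundary map ∂_1: C_1 → C_0 sends each edge [p,q] (with p < q) to q − p. For instance
  ∂ab = b − a.
The 5×6 boundary matrix has rank 4 and Smith normal form diag(1,1,1,1).

Reading off H_k = ker ∂_k / im ∂_{k+1}:

  H_0: rank C_0 − rank ∂_1 = 5 − 4 = 1, and the invariant factors of ∂_1 are all 1, so H_0 ≅ Z.
  H_1: rank ker ∂_1 − rank ∂_2 = (6 − 4) − 0 = 2, and there is no ∂_2, so H_1 ≅ Z^2.

As a check, the Euler characteristic is 5 − 6 = -1, which agrees with 1 − 2 = -1.

H_0 = Z,  H_1 = Z^2.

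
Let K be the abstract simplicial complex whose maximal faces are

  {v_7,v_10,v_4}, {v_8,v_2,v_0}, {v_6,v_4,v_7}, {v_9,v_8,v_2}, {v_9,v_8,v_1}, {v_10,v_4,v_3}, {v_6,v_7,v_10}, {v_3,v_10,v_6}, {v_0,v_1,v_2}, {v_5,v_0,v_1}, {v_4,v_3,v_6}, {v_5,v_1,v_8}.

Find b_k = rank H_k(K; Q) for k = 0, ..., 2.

b_0 = 2, b_1 = 1, b_2 = 1.

Order the vertices as v_0 < v_1 < v_2 < v_3 < v_4 < v_5 < v_6 < v_7 < v_8 < v_9 < v_10. Listing each simplex with vertices in this order, K has dimension 2 with simplices:

  0-simplices (11): [v_0], [v_1], [v_2], [v_3], [v_4], [v_5], [v_6], [v_7], [v_8], [v_9], [v_10]
  1-simplices (21): (21 of them)
  2-simplices (12): (12 of them)

giving chain groups C_0 ≅ Z^11, C_1 ≅ Z^21, C_2 ≅ Z^12.

The boundary map ∂_1: C_1 → C_0 maps an edge to its endpoints' difference, ∂[p,q] = q − p.
The resulting 11×21 matrix has rank 9, and its Smith normal form has invariant factors (1,1,1,1,1,1,1,1,1).

∂_2: C_2 → C_1 maps a triangle to the signed sum of its edges. For instance
  ∂[v_4,v_6,v_7] = [v_6,v_7] − [v_4,v_7] + [v_4,v_6],
  ∂[v_6,v_7,v_10] = [v_7,v_10] − [v_6,v_10] + [v_6,v_7].
This gives a 21×12 integer matrix of rank 11; reducing to Smith normal form yields diagonal entries (1,1,1,1,1,1,1,1,1,1,1).

Computing H_k = (kernel of ∂_k) / (image of ∂_{k+1}):

  H_0: rank C_0 − rank ∂_1 = 11 − 9 = 2, and the invariant factors of ∂_1 are all 1, so H_0 = Z^2.
  H_1: rank ker ∂_1 − rank ∂_2 = (21 − 9) − 11 = 1, and the invariant factors of ∂_2 are all 1, so H_1 = Z.
  H_2: rank ker ∂_2 − rank ∂_3 = (12 − 11) − 0 = 1, and there is no ∂_3, so H_2 = Z.

As a check, the Euler characteristic is 11 − 21 + 12 = 2, which agrees with 2 − 1 + 1 = 2.
(K is a triangulation of the disjoint union of the cylinder S^1 x I and the 2-sphere S^2.)

Hence the Betti numbers are b_0 = 2, b_1 = 1, b_2 = 1.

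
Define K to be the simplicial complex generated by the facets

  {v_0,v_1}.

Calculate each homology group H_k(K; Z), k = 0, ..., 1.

Take the total order v_0 < v_1 on the vertex set. Then K (dimension 1) consists of the simplices:

  0-simplices (2): [v_0], [v_1]
  1-simplices (1): [v_0,v_1]

Hence C_0 ≅ Z^2, C_1 ≅ Z^1.

∂_1: C_1 → C_0 is given by ∂[p,q] = [q] − [p].
This gives a 2×1 integer matrix of rank 1; reducing to Smith normal form yields diagonal entries (1).

Computing H_k = (kernel of ∂_k) / (image of ∂_{k+1}):

  H_0: rank C_0 − rank ∂_1 = 2 − 1 = 1, and the invariant factors of ∂_1 are all 1, so H_0 ≅ Z.
  H_1: rank ker ∂_1 − rank ∂_2 = (1 − 1) − 0 = 0, and there is no ∂_2, so H_1 ≅ 0.

H_0 ≅ Z,  H_1 = 0.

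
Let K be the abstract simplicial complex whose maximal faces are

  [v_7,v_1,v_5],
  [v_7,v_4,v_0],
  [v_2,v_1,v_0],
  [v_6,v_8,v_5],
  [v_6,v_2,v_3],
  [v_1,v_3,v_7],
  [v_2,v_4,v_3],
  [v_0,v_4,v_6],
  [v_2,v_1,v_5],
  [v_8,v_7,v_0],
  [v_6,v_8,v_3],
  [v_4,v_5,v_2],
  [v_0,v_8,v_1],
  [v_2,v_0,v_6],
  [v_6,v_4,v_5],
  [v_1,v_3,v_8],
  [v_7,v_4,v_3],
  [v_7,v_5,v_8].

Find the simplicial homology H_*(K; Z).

We work with the vertex ordering v_0 < v_1 < v_2 < v_3 < v_4 < v_5 < v_6 < v_7 < v_8. The simplices of K, each written with vertices in increasing order, are:

  0-simplices (9): [v_0], [v_1], [v_2], [v_3], [v_4], [v_5], [v_6], [v_7], [v_8]
  1-simplices (27): (27 of them)
  2-simplices (18): (18 of them)

so the chain groups are C_0 ≅ Z^9, C_1 ≅ Z^27, C_2 ≅ Z^18.

Boundary ∂_1: C_1 → C_0 maps an edge to its endpoints' difference, ∂[p,q] = q − p.
The resulting 9×27 matrix has rank 8, and its Smith normal form has invariant factors (1,1,1,1,1,1,1,1).

∂_2: C_2 → C_1 acts by ∂[p,q,r] = [q,r] − [p,r] + [p,q]. For instance
  ∂[v_0,v_4,v_6] = [v_4,v_6] − [v_0,v_6] + [v_0,v_4],
  ∂[v_2,v_4,v_5] = [v_4,v_5] − [v_2,v_5] + [v_2,v_4].
As a 27×18 matrix over Z this has rank 18, with invariant factors (1,1,1,1,1,1,1,1,1,1,1,1,1,1,1,1,1,2).

Now H_k = ker ∂_k / im ∂_{k+1}, so:

  H_0: rank C_0 − rank ∂_1 = 9 − 8 = 1, and the invariant factors of ∂_1 are all 1, so H_0 ≅ Z.
  H_1: rank ker ∂_1 − rank ∂_2 = (27 − 8) − 18 = 1, and ∂_2 has invariant factor 2 > 1, so H_1 ≅ Z × Z/2.
  H_2: rank ker ∂_2 − rank ∂_3 = (18 − 18) − 0 = 0, and there is no ∂_3, so H_2 ≅ 0.

H_0 ≅ Z,  H_1 ≅ Z × Z/2,  H_2 = 0.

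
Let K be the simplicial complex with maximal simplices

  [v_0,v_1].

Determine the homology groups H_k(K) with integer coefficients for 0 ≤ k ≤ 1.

H_0 ≅ Z,  H_1 = 0.

Order the vertices as v_0 < v_1. Listing each simplex with vertices in this order, K has dimension 1 with simplices:

  0-simplices (2): [v_0], [v_1]
  1-simplices (1): [v_0,v_1]

giving chain groups C_0 ≅ Z^2, C_1 ≅ Z^1.

The boundary map ∂_1: C_1 → C_0 maps an edge to its endpoints' difference, ∂[p,q] = q − p. For instance
  ∂[v_0,v_1] = [v_1] − [v_0].
The 2×1 boundary matrix has rank 1 and Smith normal form diag(1).

From H_k ≅ ker(∂_k) / im(∂_{k+1}) we obtain:

  H_0: rank C_0 − rank ∂_1 = 2 − 1 = 1, and the invariant factors of ∂_1 are all 1, so H_0 = Z.
  H_1: rank ker ∂_1 − rank ∂_2 = (1 − 1) − 0 = 0, and there is no ∂_2, so H_1 = 0.

As a check, the Euler characteristic is 2 − 1 = 1, which agrees with 1 − 0 = 1.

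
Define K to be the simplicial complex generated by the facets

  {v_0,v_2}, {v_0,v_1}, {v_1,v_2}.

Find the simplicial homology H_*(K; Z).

H_0 ≅ Z,  H_1 ≅ Z.

Fix the vertex order v_0 < v_1 < v_2 and write every simplex with vertices in increasing order. Then dim K = 1 and the simplices of K are:

  0-simplices (3): [v_0], [v_1], [v_2]
  1-simplices (3): [v_0,v_1], [v_0,v_2], [v_1,v_2]

Hence C_0 ≅ Z^3, C_1 ≅ Z^3.

The boundary map ∂_1: C_1 → C_0 sends each edge [p,q] (with p < q) to q − p.
This gives a 3×3 integer matrix of rank 2; reducing to Smith normal form yields diagonal entries (1,1).

Reading off H_k = ker ∂_k / im ∂_{k+1}:

  H_0: rank C_0 − rank ∂_1 = 3 − 2 = 1, and the invariant factors of ∂_1 are all 1, so H_0 = Z.
  H_1: rank ker ∂_1 − rank ∂_2 = (3 − 2) − 0 = 1, and there is no ∂_2, so H_1 = Z.

(K is a triangulation of the circle S^1.)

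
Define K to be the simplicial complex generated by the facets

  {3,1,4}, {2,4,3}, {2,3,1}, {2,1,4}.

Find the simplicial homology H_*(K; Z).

H_0 = Z,  H_1 = 0,  H_2 = Z.

K has 4 vertices, 6 edges, 4 triangles.
rank ∂_0 = 0, rank ∂_1 = 3 ⇒ b_0 = 4 − 0 − 3 = 1; all invariant factors of ∂_1 are 1 so no torsion. So H_0 ≅ Z.
rank ∂_1 = 3, rank ∂_2 = 3 ⇒ b_1 = 6 − 3 − 3 = 0; all invariant factors of ∂_2 are 1 so no torsion. So H_1 ≅ 0.
rank ∂_2 = 3, rank ∂_3 = 0 ⇒ b_2 = 4 − 3 − 0 = 1. So H_2 ≅ Z.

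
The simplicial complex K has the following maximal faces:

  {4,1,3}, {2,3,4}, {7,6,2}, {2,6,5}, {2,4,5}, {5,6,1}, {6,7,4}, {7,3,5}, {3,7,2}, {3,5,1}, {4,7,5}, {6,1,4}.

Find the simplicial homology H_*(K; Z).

H_0 ≅ Z,  H_1 ≅ Z_2,  H_2 = 0.

We work with the vertex ordering 1 < 2 < 3 < 4 < 5 < 6 < 7. The simplices of K, each written with vertices in increasing order, are:

  0-simplices (7): [1], [2], [3], [4], [5], [6], [7]
  1-simplices (18): [1,3], [1,4], [1,5], [1,6], [2,3], [2,4], [2,5], [2,6], [2,7], [3,4], [3,5], [3,7], [4,5], [4,6], [4,7], [5,6], [5,7], [6,7]
  2-simplices (12): [1,3,4], [1,3,5], [1,4,6], [1,5,6], [2,3,4], [2,3,7], [2,4,5], [2,5,6], [2,6,7], [3,5,7], [4,5,7], [4,6,7]

Hence C_0 ≅ Z^7, C_1 ≅ Z^18, C_2 ≅ Z^12.

The boundary map ∂_1: C_1 → C_0 maps an edge to its endpoints' difference, ∂[p,q] = q − p.
The resulting 7×18 matrix has rank 6, and its Smith normal form has invariant factors (1,1,1,1,1,1).

The boundary map ∂_2: C_2 → C_1 sends each 2-simplex [p,q,r] to [q,r] − [p,r] + [p,q]. For instance
  ∂[2,6,7] = [6,7] − [2,7] + [2,6],
  ∂[3,5,7] = [5,7] − [3,7] + [3,5].
As a 18×12 matrix over Z this has rank 12, with invariant factors (1,1,1,1,1,1,1,1,1,1,1,2).

Computing H_k = (kernel of ∂_k) / (image of ∂_{k+1}):

  H_0: rank C_0 − rank ∂_1 = 7 − 6 = 1, and the invariant factors of ∂_1 are all 1, so H_0 ≅ Z.
  H_1: rank ker ∂_1 − rank ∂_2 = (18 − 6) − 12 = 0, and ∂_2 has invariant factor 2 > 1, so H_1 ≅ Z_2.
  H_2: rank ker ∂_2 − rank ∂_3 = (12 − 12) − 0 = 0, and there is no ∂_3, so H_2 ≅ 0.

As a check, the Euler characteristic is 7 − 18 + 12 = 1, which agrees with 1 − 0 + 0 = 1.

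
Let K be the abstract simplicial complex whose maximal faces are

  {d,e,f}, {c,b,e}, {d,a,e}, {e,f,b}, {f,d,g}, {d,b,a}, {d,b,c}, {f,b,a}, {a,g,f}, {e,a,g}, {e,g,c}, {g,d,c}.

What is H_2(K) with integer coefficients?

Take the total order a < b < c < d < e < f < g on the vertex set. Then K (dimension 2) consists of the simplices:

  0-simplices (7): a, b, c, d, e, f, g
  1-simplices (18): ab, ad, ae, af, ag, bc, bd, be, bf, cd, ce, cg, de, df, dg, ef, eg, fg
  2-simplices (12): abd, abf, ade, aeg, afg, bcd, bce, bef, cdg, ceg, def, dfg

so the chain groups are C_0 ≅ Z^7, C_1 ≅ Z^18, C_2 ≅ Z^12.

The boundary map ∂_1: C_1 → C_0 is given by ∂[p,q] = [q] − [p].
This gives a 7×18 integer matrix of rank 6; reducing to Smith normal form yields diagonal entries (1,1,1,1,1,1).

∂_2: C_2 → C_1 acts by ∂[p,q,r] = [q,r] − [p,r] + [p,q]. For instance
  ∂aeg = eg − ag + ae,
  ∂dfg = fg − dg + df.
The 18×12 boundary matrix has rank 12 and Smith normal form diag(1,1,1,1,1,1,1,1,1,1,1,2).

From H_k ≅ ker(∂_k) / im(∂_{k+1}) we obtain:

  H_2: rank ker ∂_2 − rank ∂_3 = (12 − 12) − 0 = 0, and there is no ∂_3, so H_2 = 0.

(K is a triangulation of the real projective plane RP^2.)

H_2 = 0.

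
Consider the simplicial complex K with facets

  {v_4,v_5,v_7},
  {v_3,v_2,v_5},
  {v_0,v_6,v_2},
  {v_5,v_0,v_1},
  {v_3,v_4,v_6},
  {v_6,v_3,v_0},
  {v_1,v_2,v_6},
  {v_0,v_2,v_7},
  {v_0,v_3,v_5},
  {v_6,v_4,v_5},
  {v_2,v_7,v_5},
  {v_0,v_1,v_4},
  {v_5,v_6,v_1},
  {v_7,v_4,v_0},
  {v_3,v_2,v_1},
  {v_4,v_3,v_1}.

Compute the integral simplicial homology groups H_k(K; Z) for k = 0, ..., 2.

H_0 ≅ Z,  H_1 ≅ Z^2,  H_2 ≅ Z.

Order the vertices as v_0 < v_1 < v_2 < v_3 < v_4 < v_5 < v_6 < v_7. Listing each simplex with vertices in this order, K has dimension 2 with simplices:

  0-simplices (8): [v_0], [v_1], [v_2], [v_3], [v_4], [v_5], [v_6], [v_7]
  1-simplices (24): (24 of them)
  2-simplices (16): (16 of them)

so the chain groups are C_0 ≅ Z^8, C_1 ≅ Z^24, C_2 ≅ Z^16.

∂_1: C_1 → C_0 maps an edge to its endpoints' difference, ∂[p,q] = q − p. For instance
  ∂[v_1,v_5] = [v_5] − [v_1].
The resulting 8×24 matrix has rank 7, and its Smith normal form has invariant factors (1,1,1,1,1,1,1).

The boundary map ∂_2: C_2 → C_1 sends each 2-simplex [p,q,r] to [q,r] − [p,r] + [p,q]. For instance
  ∂[v_1,v_5,v_6] = [v_5,v_6] − [v_1,v_6] + [v_1,v_5],
  ∂[v_0,v_3,v_5] = [v_3,v_5] − [v_0,v_5] + [v_0,v_3].
This gives a 24×16 integer matrix of rank 15; reducing to Smith normal form yields diagonal entries (1,1,1,1,1,1,1,1,1,1,1,1,1,1,1).

Reading off H_k = ker ∂_k / im ∂_{k+1}:

  H_0: rank C_0 − rank ∂_1 = 8 − 7 = 1, and the invariant factors of ∂_1 are all 1, so H_0 = Z.
  H_1: rank ker ∂_1 − rank ∂_2 = (24 − 7) − 15 = 2, and the invariant factors of ∂_2 are all 1, so H_1 = Z^2.
  H_2: rank ker ∂_2 − rank ∂_3 = (16 − 15) − 0 = 1, and there is no ∂_3, so H_2 = Z.

As a check, the Euler characteristic is 8 − 24 + 16 = 0, which agrees with 1 − 2 + 1 = 0.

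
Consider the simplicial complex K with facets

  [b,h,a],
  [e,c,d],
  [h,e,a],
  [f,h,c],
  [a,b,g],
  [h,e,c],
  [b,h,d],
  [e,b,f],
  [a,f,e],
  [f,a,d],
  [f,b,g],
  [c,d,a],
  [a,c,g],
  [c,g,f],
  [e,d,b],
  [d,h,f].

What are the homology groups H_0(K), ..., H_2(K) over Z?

H_0 = Z,  H_1 = Z^2,  H_2 = Z.

Order the vertices as a < b < c < d < e < f < g < h. Listing each simplex with vertices in this order, K has dimension 2 with simplices:

  0-simplices (8): a, b, c, d, e, f, g, h
  1-simplices (24): ab, ac, ad, ae, af, ag, ah, bd, be, bf, bg, bh, cd, ce, cf, cg, ch, de, df, dh, ef, eh, fg, fh
  2-simplices (16): abg, abh, acd, acg, adf, aef, aeh, bde, bdh, bef, bfg, cde, ceh, cfg, cfh, dfh

Hence C_0 ≅ Z^8, C_1 ≅ Z^24, C_2 ≅ Z^16.

The boundary map ∂_1: C_1 → C_0 maps an edge to its endpoints' difference, ∂[p,q] = q − p. For instance
  ∂ch = h − c.
The resulting 8×24 matrix has rank 7, and its Smith normal form has invariant factors (1,1,1,1,1,1,1).

∂_2: C_2 → C_1 acts by ∂[p,q,r] = [q,r] − [p,r] + [p,q]. For instance
  ∂cfg = fg − cg + cf,
  ∂adf = df − af + ad.
As a 24×16 matrix over Z this has rank 15, with invariant factors (1,1,1,1,1,1,1,1,1,1,1,1,1,1,1).

Computing H_k = (kernel of ∂_k) / (image of ∂_{k+1}):

  H_0: rank C_0 − rank ∂_1 = 8 − 7 = 1, and the invariant factors of ∂_1 are all 1, so H_0 ≅ Z.
  H_1: rank ker ∂_1 − rank ∂_2 = (24 − 7) − 15 = 2, and the invariant factors of ∂_2 are all 1, so H_1 ≅ Z^2.
  H_2: rank ker ∂_2 − rank ∂_3 = (16 − 15) − 0 = 1, and there is no ∂_3, so H_2 ≅ Z.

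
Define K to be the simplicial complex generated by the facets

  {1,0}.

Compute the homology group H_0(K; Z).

H_0 = Z.

Fix the vertex order 0 < 1 and write every simplex with vertices in increasing order. Then dim K = 1 and the simplices of K are:

  0-simplices (2): [0], [1]
  1-simplices (1): [0,1]

so the chain groups are C_0 ≅ Z^2, C_1 ≅ Z^1.

The boundary map ∂_1: C_1 → C_0 is given by ∂[p,q] = [q] − [p].
The resulting 2×1 matrix has rank 1, and its Smith normal form has invariant factors (1).

Now H_k = ker ∂_k / im ∂_{k+1}, so:

  H_0: rank C_0 − rank ∂_1 = 2 − 1 = 1, and the invariant factors of ∂_1 are all 1, so H_0 ≅ Z.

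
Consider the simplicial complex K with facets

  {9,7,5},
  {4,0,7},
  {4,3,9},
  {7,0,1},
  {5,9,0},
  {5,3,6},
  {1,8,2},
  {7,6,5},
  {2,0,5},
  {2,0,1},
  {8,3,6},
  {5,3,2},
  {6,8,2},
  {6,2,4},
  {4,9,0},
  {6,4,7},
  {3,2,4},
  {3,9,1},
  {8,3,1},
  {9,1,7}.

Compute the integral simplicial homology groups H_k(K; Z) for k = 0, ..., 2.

Take the total order 0 < 1 < 2 < 3 < 4 < 5 < 6 < 7 < 8 < 9 on the vertex set. Then K (dimension 2) consists of the simplices:

  0-simplices (10): [0], [1], [2], [3], [4], [5], [6], [7], [8], [9]
  1-simplices (30): (30 of them)
  2-simplices (20): (20 of them)

giving chain groups C_0 ≅ Z^10, C_1 ≅ Z^30, C_2 ≅ Z^20.

Boundary ∂_1: C_1 → C_0 sends each edge [p,q] (with p < q) to q − p. For instance
  ∂[2,5] = [5] − [2].
The 10×30 boundary matrix has rank 9 and Smith normal form diag(1,1,1,1,1,1,1,1,1).

The boundary map ∂_2: C_2 → C_1 maps a triangle to the signed sum of its edges. For instance
  ∂[1,2,8] = [2,8] − [1,8] + [1,2],
  ∂[1,7,9] = [7,9] − [1,9] + [1,7].
This gives a 30×20 integer matrix of rank 20; reducing to Smith normal form yields diagonal entries (1,1,1,1,1,1,1,1,1,1,1,1,1,1,1,1,1,1,1,2).

Computing H_k = (kernel of ∂_k) / (image of ∂_{k+1}):

  H_0: rank C_0 − rank ∂_1 = 10 − 9 = 1, and the invariant factors of ∂_1 are all 1, so H_0 = Z.
  H_1: rank ker ∂_1 − rank ∂_2 = (30 − 9) − 20 = 1, and ∂_2 has invariant factor 2 > 1, so H_1 = Z × Z/2.
  H_2: rank ker ∂_2 − rank ∂_3 = (20 − 20) − 0 = 0, and there is no ∂_3, so H_2 = 0.

As a check, the Euler characteristic is 10 − 30 + 20 = 0, which agrees with 1 − 1 + 0 = 0.

H_0 ≅ Z,  H_1 ≅ Z × Z/2,  H_2 = 0.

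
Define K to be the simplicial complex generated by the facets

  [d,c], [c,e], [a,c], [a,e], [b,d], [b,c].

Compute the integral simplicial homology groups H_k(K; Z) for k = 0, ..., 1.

We work with the vertex ordering a < b < c < d < e. The simplices of K, each written with vertices in increasing order, are:

  0-simplices (5): a, b, c, d, e
  1-simplices (6): ac, ae, bc, bd, cd, ce

giving chain groups C_0 ≅ Z^5, C_1 ≅ Z^6.

The boundary map ∂_1: C_1 → C_0 maps an edge to its endpoints' difference, ∂[p,q] = q − p.
The resulting 5×6 matrix has rank 4, and its Smith normal form has invariant factors (1,1,1,1).

Now H_k = ker ∂_k / im ∂_{k+1}, so:

  H_0: rank C_0 − rank ∂_1 = 5 − 4 = 1, and the invariant factors of ∂_1 are all 1, so H_0 = Z.
  H_1: rank ker ∂_1 − rank ∂_2 = (6 − 4) − 0 = 2, and there is no ∂_2, so H_1 = Z^2.

As a check, the Euler characteristic is 5 − 6 = -1, which agrees with 1 − 2 = -1.
(K is a triangulation of a wedge of 2 circles.)

H_0 ≅ Z,  H_1 ≅ Z^2.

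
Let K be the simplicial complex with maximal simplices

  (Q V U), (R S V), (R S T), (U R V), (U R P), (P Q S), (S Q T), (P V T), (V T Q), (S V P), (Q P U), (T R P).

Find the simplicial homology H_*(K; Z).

H_0 = Z,  H_1 = Z/2Z,  H_2 = 0.

Take the total order P < Q < R < S < T < U < V on the vertex set. Then K (dimension 2) consists of the simplices:

  0-simplices (7): P, Q, R, S, T, U, V
  1-simplices (18): PQ, PR, PS, PT, PU, PV, QS, QT, QU, QV, RS, RT, RU, RV, ST, SV, TV, UV
  2-simplices (12): PQS, PQU, PRT, PRU, PSV, PTV, QST, QTV, QUV, RST, RSV, RUV

giving chain groups C_0 ≅ Z^7, C_1 ≅ Z^18, C_2 ≅ Z^12.

The boundary map ∂_1: C_1 → C_0 is given by ∂[p,q] = [q] − [p]. For instance
  ∂RT = T − R.
As a 7×18 matrix over Z this has rank 6, with invariant factors (1,1,1,1,1,1).

∂_2: C_2 → C_1 sends each 2-simplex [p,q,r] to [q,r] − [p,r] + [p,q]. For instance
  ∂RSV = SV − RV + RS,
  ∂PTV = TV − PV + PT.
This gives a 18×12 integer matrix of rank 12; reducing to Smith normal form yields diagonal entries (1,1,1,1,1,1,1,1,1,1,1,2).

Now H_k = ker ∂_k / im ∂_{k+1}, so:

  H_0: rank C_0 − rank ∂_1 = 7 − 6 = 1, and the invariant factors of ∂_1 are all 1, so H_0 = Z.
  H_1: rank ker ∂_1 − rank ∂_2 = (18 − 6) − 12 = 0, and ∂_2 has invariant factor 2 > 1, so H_1 = Z/2Z.
  H_2: rank ker ∂_2 − rank ∂_3 = (12 − 12) − 0 = 0, and there is no ∂_3, so H_2 = 0.

(K is a triangulation of the real projective plane RP^2.)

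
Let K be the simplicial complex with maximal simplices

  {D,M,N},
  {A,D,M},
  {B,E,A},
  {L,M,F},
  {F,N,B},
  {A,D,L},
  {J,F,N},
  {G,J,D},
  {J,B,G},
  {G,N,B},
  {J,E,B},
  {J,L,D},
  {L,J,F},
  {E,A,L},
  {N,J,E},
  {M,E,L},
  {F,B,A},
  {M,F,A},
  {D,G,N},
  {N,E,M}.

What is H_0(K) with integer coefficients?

Fix the vertex order A < B < D < E < F < G < J < L < M < N and write every simplex with vertices in increasing order. Then dim K = 2 and the simplices of K are:

  0-simplices (10): A, B, D, E, F, G, J, L, M, N
  1-simplices (30): AB, AD, AE, AF, AL, AM, BE, BF, BG, BJ, BN, DG, DJ, DL, DM, DN, EJ, EL, EM, EN, FJ, FL, FM, FN, GJ, GN, JL, JN, LM, MN
  2-simplices (20): ABE, ABF, ADL, ADM, AEL, AFM, BEJ, BFN, BGJ, BGN, DGJ, DGN, DJL, DMN, EJN, ELM, EMN, FJL, FJN, FLM

so the chain groups are C_0 ≅ Z^10, C_1 ≅ Z^30, C_2 ≅ Z^20.

∂_1: C_1 → C_0 maps an edge to its endpoints' difference, ∂[p,q] = q − p.
This gives a 10×30 integer matrix of rank 9; reducing to Smith normal form yields diagonal entries (1,1,1,1,1,1,1,1,1).

Boundary ∂_2: C_2 → C_1 sends each 2-simplex [p,q,r] to [q,r] − [p,r] + [p,q]. For instance
  ∂AEL = EL − AL + AE,
  ∂EJN = JN − EN + EJ.
The resulting 30×20 matrix has rank 20, and its Smith normal form has invariant factors (1,1,1,1,1,1,1,1,1,1,1,1,1,1,1,1,1,1,1,2).

Now H_k = ker ∂_k / im ∂_{k+1}, so:

  H_0: rank C_0 − rank ∂_1 = 10 − 9 = 1, and the invariant factors of ∂_1 are all 1, so H_0 ≅ Z.

H_0 ≅ Z.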